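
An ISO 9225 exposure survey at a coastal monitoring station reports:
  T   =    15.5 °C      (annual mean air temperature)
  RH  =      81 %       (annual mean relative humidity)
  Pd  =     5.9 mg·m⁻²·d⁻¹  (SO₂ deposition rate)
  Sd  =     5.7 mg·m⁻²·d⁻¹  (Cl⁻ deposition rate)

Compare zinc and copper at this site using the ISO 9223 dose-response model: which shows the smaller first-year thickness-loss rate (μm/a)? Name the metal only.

zinc: T>10 °C ⇒ hinge -0.071·(15.5−10) = -0.3905
  sulphur-dioxide contribution → 0.7913 μm/a
  chloride contribution → 0.3369 μm/a
  total first-year rate 1.128 μm/a
copper: f(T) = -0.080·(T−10) [T>10 °C] = -0.4400
  sulphur-dioxide contribution → 0.6443 μm/a
  chloride contribution → 0.6472 μm/a
  total first-year rate 1.292 μm/a
Ordering by μm/a: copper (1.29) > zinc (1.13)

zinc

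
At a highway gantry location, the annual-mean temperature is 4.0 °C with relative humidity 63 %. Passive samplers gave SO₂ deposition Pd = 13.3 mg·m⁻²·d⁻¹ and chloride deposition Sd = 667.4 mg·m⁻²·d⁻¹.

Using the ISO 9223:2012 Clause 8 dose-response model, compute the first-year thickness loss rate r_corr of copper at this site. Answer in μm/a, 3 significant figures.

copper: temperature factor f = +0.126·(-6.0) = -0.7560
  SO₂ term: 0.0053·13.3^0.26·exp(0.059·63-0.7560) = 0.2006
  Cl⁻ term: 0.01025·667.4^0.27·exp(0.036·63+0.049·4.0) = 0.6973
  sum: 0.2006 + 0.6973 → r_corr = 0.8979 μm/a

r_corr = 0.898 μm/a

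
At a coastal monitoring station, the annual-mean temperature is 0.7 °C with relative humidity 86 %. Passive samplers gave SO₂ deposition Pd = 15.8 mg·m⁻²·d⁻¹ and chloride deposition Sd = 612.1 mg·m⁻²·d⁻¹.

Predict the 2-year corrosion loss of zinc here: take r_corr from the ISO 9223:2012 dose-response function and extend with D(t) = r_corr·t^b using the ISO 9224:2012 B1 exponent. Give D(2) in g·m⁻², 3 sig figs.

zinc: temperature factor f = +0.038·(-9.3) = -0.3534
  Pd branch = 0.0129·Pd^0.44·e^(0.046·RH+f) = 1.594 μm/a
  Cl⁻ term: 0.0175·612.1^0.57·exp(0.008·86+0.085·0.7) = 1.433
  sum: 1.594 + 1.433 → r_corr = 3.027 μm/a
Long-term exponent b (ISO 9224 Table 2, B1) = 0.813
  D(2) = 3.027 × 2^0.813 = 3.027 × 1.757 = 5.318 μm
  Mass loss = 5.318 μm × 7.14 g/cm³ = 37.97 g·m⁻²

D(2) = 38.0 g·m⁻²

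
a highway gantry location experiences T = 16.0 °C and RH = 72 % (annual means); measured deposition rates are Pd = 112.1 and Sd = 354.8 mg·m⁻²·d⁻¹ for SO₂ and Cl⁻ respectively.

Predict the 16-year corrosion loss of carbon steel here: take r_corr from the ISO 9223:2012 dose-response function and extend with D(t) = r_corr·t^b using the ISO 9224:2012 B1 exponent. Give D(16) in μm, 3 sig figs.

carbon steel: f(T) = -0.054·(T−10) [T>10 °C] = -0.3240
  Pd branch = 1.77·Pd^0.52·e^(0.02·RH+f) = 62.87 μm/a
  Cl⁻ term: 0.102·354.8^0.62·exp(0.033·72+0.04·16.0) = 79.33
  sum: 62.87 + 79.33 → r_corr = 142.2 μm/a
ISO 9224: D(t) = r_corr · t^b with b = 0.523 (carbon steel, B1)
  D(16) = 142.2 × 16^0.523 = 142.2 × 4.263 = 606.2 μm

D(16) = 606 μm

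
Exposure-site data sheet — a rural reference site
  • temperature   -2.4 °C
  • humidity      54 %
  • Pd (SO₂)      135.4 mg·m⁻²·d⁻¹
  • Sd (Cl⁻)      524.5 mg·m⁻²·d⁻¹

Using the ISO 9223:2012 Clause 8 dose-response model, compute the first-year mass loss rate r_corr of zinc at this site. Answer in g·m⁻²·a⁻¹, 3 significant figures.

r_corr = 11.5 g·m⁻²·a⁻¹

zinc: T≤10 °C ⇒ hinge +0.038·(-2.4−10) = -0.4712
  sulphur-dioxide contribution → 0.8369 μm/a
  chloride contribution → 0.7804 μm/a
  total first-year rate 1.617 μm/a
Convert to mass loss: 1.617 μm/a × 7.14 g/cm³ = 11.55 g·m⁻²·a⁻¹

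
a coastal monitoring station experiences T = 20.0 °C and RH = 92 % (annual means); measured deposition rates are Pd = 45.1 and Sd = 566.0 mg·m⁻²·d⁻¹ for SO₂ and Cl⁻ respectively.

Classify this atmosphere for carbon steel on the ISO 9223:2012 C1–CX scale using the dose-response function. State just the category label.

CX

carbon steel: T>10 °C ⇒ hinge -0.054·(20.0−10) = -0.5400
  sulphur-dioxide contribution → 47.07 μm/a
  chloride contribution → 240.6 μm/a
  ⇒ r_corr(carbon steel) = 287.7 μm/a
288 μm/a falls in (200, 700] for carbon steel → category CX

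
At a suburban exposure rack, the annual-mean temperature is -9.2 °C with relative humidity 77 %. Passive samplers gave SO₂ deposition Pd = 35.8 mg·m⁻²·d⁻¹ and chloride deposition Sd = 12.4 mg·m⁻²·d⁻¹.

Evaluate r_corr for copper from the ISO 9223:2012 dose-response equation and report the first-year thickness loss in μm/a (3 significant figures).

r_corr = 0.318 μm/a

copper: f(T) = +0.126·(T−10) [T≤10 °C] = -2.4192
  sulphur-dioxide contribution → 0.1124 μm/a
  chloride contribution → 0.2061 μm/a
  ⇒ r_corr(copper) = 0.3184 μm/a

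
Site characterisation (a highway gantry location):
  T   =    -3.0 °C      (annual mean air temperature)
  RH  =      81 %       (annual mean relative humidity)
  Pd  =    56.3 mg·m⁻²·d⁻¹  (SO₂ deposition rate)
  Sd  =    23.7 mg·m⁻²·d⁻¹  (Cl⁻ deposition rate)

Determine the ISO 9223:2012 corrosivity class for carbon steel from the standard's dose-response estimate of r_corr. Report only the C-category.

carbon steel: T≤10 °C ⇒ hinge +0.150·(-3.0−10) = -1.9500
  SO₂ term: 1.77·56.3^0.52·exp(0.02·81-1.9500) = 10.35
  Sd branch = 0.102·Sd^0.62·e^(0.033·RH+0.04·T) = 9.326 μm/a
  r_corr = 10.35 + 9.326 = 19.68 μm/a
Category bounds: 1.3…25 μm/a bracket r_corr ⇒ C2

C2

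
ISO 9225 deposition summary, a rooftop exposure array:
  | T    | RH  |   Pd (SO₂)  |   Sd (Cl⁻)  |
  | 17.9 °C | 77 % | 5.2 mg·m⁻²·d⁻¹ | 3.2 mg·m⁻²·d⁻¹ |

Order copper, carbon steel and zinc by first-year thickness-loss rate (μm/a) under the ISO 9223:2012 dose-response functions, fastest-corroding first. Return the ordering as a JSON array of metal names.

copper: T>10 °C ⇒ hinge -0.080·(17.9−10) = -0.6320
  Pd branch = 0.0053·Pd^0.26·e^(0.059·RH+f) = 0.4064 μm/a
  Sd branch = 0.01025·Sd^0.27·e^(0.036·RH+0.049·T) = 0.5394 μm/a
  r_corr = 0.4064 + 0.5394 = 0.9458 μm/a
carbon steel: f(T) = -0.054·(T−10) [T>10 °C] = -0.4266
  SO₂ term: 1.77·5.2^0.52·exp(0.02·77-0.4266) = 12.7
  Sd branch = 0.102·Sd^0.62·e^(0.033·RH+0.04·T) = 5.449 μm/a
  r_corr = 12.7 + 5.449 = 18.15 μm/a
zinc: T>10 °C ⇒ hinge -0.071·(17.9−10) = -0.5609
  Pd branch = 0.0129·Pd^0.44·e^(0.046·RH+f) = 0.5252 μm/a
  Cl⁻ term: 0.0175·3.2^0.57·exp(0.008·77+0.085·17.9) = 0.2879
  sum: 0.5252 + 0.2879 → r_corr = 0.8131 μm/a
Ordering by μm/a: carbon steel (18.1) > copper (0.946) > zinc (0.813)

["carbon steel", "copper", "zinc"]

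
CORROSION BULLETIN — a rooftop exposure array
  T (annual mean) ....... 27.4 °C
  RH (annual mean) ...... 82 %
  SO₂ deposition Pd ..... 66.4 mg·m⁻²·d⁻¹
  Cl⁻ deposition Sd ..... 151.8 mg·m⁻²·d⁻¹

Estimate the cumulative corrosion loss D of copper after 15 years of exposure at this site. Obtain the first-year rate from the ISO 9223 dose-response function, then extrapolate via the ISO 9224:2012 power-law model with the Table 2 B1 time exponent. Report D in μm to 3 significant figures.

copper: f(T) = -0.080·(T−10) [T>10 °C] = -1.3920
  Pd branch = 0.0053·Pd^0.26·e^(0.059·RH+f) = 0.495 μm/a
  Cl⁻ term: 0.01025·151.8^0.27·exp(0.036·82+0.049·27.4) = 2.916
  sum: 0.495 + 2.916 → r_corr = 3.411 μm/a
Power-law: D(15) = r_corr · 15^0.667
  D(15) = 3.411 × 15^0.667 = 3.411 × 6.088 = 20.77 μm

D(15) = 20.8 μm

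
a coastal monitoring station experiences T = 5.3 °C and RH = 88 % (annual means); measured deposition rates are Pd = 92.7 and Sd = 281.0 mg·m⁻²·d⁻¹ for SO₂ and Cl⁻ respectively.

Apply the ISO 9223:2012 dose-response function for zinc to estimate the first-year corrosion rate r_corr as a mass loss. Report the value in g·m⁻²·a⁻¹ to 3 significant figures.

zinc: T≤10 °C ⇒ hinge +0.038·(5.3−10) = -0.1786
  sulphur-dioxide contribution → 4.535 μm/a
  chloride contribution → 1.381 μm/a
  ⇒ r_corr(zinc) = 5.916 μm/a
Convert to mass loss: 5.916 μm/a × 7.14 g/cm³ = 42.24 g·m⁻²·a⁻¹

r_corr = 42.2 g·m⁻²·a⁻¹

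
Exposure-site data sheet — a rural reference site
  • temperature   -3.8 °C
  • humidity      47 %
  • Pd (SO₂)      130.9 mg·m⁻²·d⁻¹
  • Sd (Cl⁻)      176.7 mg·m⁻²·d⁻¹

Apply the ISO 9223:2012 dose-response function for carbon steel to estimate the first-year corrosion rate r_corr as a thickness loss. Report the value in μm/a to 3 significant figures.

r_corr = 17.4 μm/a

carbon steel: f(T) = +0.150·(T−10) [T≤10 °C] = -2.0700
  Pd branch = 1.77·Pd^0.52·e^(0.02·RH+f) = 7.212 μm/a
  Cl⁻ term: 0.102·176.7^0.62·exp(0.033·47+0.04·-3.8) = 10.22
  sum: 7.212 + 10.22 → r_corr = 17.43 μm/a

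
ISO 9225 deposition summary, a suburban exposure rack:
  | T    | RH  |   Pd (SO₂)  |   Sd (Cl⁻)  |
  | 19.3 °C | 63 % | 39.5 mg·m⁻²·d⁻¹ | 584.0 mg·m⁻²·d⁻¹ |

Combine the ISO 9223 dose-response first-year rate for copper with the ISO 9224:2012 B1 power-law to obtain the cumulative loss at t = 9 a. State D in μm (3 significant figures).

copper: temperature factor f = -0.080·(9.3) = -0.7440
  Pd branch = 0.0053·Pd^0.26·e^(0.059·RH+f) = 0.2695 μm/a
  Sd branch = 0.01025·Sd^0.27·e^(0.036·RH+0.049·T) = 1.423 μm/a
  r_corr = 0.2695 + 1.423 = 1.693 μm/a
ISO 9224: D(t) = r_corr · t^b with b = 0.667 (copper, B1)
  D(9) = 1.693 × 9^0.667 = 1.693 × 4.33 = 7.33 μm

D(9) = 7.33 μm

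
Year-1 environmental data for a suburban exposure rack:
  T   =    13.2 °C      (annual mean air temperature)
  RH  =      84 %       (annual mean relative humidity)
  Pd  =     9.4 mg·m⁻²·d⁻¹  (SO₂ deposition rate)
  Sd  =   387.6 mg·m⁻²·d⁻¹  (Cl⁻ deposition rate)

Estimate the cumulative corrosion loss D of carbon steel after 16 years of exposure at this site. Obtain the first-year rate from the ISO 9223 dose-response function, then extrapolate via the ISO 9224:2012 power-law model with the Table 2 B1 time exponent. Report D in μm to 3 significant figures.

D(16) = 584 μm

carbon steel: temperature factor f = -0.054·(3.2) = -0.1728
  Pd branch = 1.77·Pd^0.52·e^(0.02·RH+f) = 25.62 μm/a
  Sd branch = 0.102·Sd^0.62·e^(0.033·RH+0.04·T) = 111.3 μm/a
  sum: 25.62 + 111.3 → r_corr = 136.9 μm/a
Power-law: D(16) = r_corr · 16^0.523
  D(16) = 136.9 × 16^0.523 = 136.9 × 4.263 = 583.8 μm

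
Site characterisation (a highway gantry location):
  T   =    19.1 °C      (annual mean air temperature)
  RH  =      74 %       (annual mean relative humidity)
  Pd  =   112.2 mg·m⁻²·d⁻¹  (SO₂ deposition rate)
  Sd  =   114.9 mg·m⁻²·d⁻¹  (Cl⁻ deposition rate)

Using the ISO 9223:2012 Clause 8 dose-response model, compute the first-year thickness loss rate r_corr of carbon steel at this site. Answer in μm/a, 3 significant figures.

carbon steel: T>10 °C ⇒ hinge -0.054·(19.1−10) = -0.4914
  sulphur-dioxide contribution → 55.37 μm/a
  chloride contribution → 47.68 μm/a
  total first-year rate 103.1 μm/a

r_corr = 103 μm/a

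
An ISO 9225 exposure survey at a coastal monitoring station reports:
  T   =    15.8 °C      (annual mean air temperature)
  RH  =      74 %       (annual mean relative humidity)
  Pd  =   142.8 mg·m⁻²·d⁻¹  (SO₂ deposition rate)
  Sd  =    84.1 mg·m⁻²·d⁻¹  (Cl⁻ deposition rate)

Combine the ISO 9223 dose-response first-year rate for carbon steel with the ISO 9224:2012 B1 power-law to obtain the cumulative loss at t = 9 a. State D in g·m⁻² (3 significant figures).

D(9) = 2.71e+03 g·m⁻²

carbon steel: temperature factor f = -0.054·(5.8) = -0.3132
  sulphur-dioxide contribution → 75.02 μm/a
  chloride contribution → 34.43 μm/a
  total first-year rate 109.5 μm/a
Long-term exponent b (ISO 9224 Table 2, B1) = 0.523
  D(9) = 109.5 × 9^0.523 = 109.5 × 3.156 = 345.4 μm
  Mass loss = 345.4 μm × 7.85 g/cm³ = 2711 g·m⁻²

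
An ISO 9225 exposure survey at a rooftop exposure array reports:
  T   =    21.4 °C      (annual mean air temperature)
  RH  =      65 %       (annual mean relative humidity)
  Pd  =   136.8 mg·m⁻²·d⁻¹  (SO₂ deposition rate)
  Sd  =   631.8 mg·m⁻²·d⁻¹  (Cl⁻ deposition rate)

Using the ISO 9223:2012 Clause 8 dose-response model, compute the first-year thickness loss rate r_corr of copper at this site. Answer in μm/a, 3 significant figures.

r_corr = 2.09 μm/a

copper: temperature factor f = -0.080·(11.4) = -0.9120
  sulphur-dioxide contribution → 0.3541 μm/a
  chloride contribution → 1.732 μm/a
  total first-year rate 2.086 μm/a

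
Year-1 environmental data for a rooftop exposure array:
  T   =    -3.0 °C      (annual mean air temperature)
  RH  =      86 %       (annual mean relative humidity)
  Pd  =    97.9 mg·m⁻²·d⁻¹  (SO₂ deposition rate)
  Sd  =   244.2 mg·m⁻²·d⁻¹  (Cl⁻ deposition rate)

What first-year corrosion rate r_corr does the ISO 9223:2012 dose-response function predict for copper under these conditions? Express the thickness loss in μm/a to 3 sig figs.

r_corr = 1.41 μm/a

copper: f(T) = +0.126·(T−10) [T≤10 °C] = -1.6380
  SO₂ term: 0.0053·97.9^0.26·exp(0.059·86-1.6380) = 0.5421
  Cl⁻ term: 0.01025·244.2^0.27·exp(0.036·86+0.049·-3.0) = 0.8633
  sum: 0.5421 + 0.8633 → r_corr = 1.405 μm/a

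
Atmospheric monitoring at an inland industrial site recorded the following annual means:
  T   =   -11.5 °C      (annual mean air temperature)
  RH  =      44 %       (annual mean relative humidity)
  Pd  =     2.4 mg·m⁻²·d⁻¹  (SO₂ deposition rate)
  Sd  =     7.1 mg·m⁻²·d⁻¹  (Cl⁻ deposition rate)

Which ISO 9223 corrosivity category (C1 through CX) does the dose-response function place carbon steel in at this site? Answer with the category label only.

C1

carbon steel: f(T) = +0.150·(T−10) [T≤10 °C] = -3.2250
  Pd branch = 1.77·Pd^0.52·e^(0.02·RH+f) = 0.2675 μm/a
  Sd branch = 0.102·Sd^0.62·e^(0.033·RH+0.04·T) = 0.9273 μm/a
  sum: 0.2675 + 0.9273 → r_corr = 1.195 μm/a
Category bounds: 0…1.3 μm/a bracket r_corr ⇒ C1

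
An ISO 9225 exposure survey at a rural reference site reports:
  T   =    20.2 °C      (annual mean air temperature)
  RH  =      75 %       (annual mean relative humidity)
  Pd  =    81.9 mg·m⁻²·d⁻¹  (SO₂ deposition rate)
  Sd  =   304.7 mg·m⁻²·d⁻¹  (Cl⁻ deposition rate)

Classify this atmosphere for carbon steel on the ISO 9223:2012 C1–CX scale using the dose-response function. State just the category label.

C5

carbon steel: f(T) = -0.054·(T−10) [T>10 °C] = -0.5508
  sulphur-dioxide contribution → 45.2 μm/a
  chloride contribution → 94.27 μm/a
  ⇒ r_corr(carbon steel) = 139.5 μm/a
139 μm/a falls in (80, 200] for carbon steel → category C5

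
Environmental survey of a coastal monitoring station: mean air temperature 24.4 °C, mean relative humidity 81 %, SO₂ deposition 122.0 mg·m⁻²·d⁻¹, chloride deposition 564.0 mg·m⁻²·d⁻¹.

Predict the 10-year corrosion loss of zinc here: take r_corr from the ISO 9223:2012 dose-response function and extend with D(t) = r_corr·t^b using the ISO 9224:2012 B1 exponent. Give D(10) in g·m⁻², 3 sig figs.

zinc: f(T) = -0.071·(T−10) [T>10 °C] = -1.0224
  sulphur-dioxide contribution → 1.595 μm/a
  chloride contribution → 9.85 μm/a
  total first-year rate 11.44 μm/a
ISO 9224: D(t) = r_corr · t^b with b = 0.813 (zinc, B1)
  D(10) = 11.44 × 10^0.813 = 11.44 × 6.501 = 74.4 μm
  Mass loss = 74.4 μm × 7.14 g/cm³ = 531.2 g·m⁻²

D(10) = 531 g·m⁻²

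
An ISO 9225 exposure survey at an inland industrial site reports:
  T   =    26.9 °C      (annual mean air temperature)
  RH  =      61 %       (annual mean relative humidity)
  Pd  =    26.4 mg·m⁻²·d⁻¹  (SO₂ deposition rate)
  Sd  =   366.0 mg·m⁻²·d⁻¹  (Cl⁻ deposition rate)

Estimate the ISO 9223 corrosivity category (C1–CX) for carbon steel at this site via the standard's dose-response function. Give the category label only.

carbon steel: temperature factor f = -0.054·(16.9) = -0.9126
  Pd branch = 1.77·Pd^0.52·e^(0.02·RH+f) = 13.2 μm/a
  Sd branch = 0.102·Sd^0.62·e^(0.033·RH+0.04·T) = 86.99 μm/a
  sum: 13.2 + 86.99 → r_corr = 100.2 μm/a
ISO 9223 Table 2 (carbon steel): 80 < 100 ≤ 200 μm/a ⇒ C5

C5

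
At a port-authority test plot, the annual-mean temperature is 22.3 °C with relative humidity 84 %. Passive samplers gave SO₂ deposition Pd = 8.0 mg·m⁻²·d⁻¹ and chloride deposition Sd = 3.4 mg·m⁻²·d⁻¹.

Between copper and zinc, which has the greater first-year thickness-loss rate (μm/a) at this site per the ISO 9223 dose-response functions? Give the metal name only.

copper

copper: temperature factor f = -0.080·(12.3) = -0.9840
  SO₂ term: 0.0053·8.0^0.26·exp(0.059·84-0.9840) = 0.4832
  Sd branch = 0.01025·Sd^0.27·e^(0.036·RH+0.049·T) = 0.8752 μm/a
  r_corr = 0.4832 + 0.8752 = 1.358 μm/a
zinc: temperature factor f = -0.071·(12.3) = -0.8733
  Pd branch = 0.0129·Pd^0.44·e^(0.046·RH+f) = 0.6409 μm/a
  Sd branch = 0.0175·Sd^0.57·e^(0.008·RH+0.085·T) = 0.4582 μm/a
  r_corr = 0.6409 + 0.4582 = 1.099 μm/a
Ordering by μm/a: copper (1.36) > zinc (1.1)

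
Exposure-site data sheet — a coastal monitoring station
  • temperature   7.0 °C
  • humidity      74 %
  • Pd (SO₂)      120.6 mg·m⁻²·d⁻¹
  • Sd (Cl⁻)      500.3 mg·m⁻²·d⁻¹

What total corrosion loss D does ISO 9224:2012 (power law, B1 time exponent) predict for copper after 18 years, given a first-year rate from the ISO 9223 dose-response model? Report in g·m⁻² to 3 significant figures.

copper: f(T) = +0.126·(T−10) [T≤10 °C] = -0.3780
  SO₂ term: 0.0053·120.6^0.26·exp(0.059·74-0.3780) = 0.994
  Sd branch = 0.01025·Sd^0.27·e^(0.036·RH+0.049·T) = 1.11 μm/a
  sum: 0.994 + 1.11 → r_corr = 2.104 μm/a
Power-law: D(18) = r_corr · 18^0.667
  D(18) = 2.104 × 18^0.667 = 2.104 × 6.875 = 14.47 μm
  Mass loss = 14.47 μm × 8.96 g/cm³ = 129.6 g·m⁻²

D(18) = 130 g·m⁻²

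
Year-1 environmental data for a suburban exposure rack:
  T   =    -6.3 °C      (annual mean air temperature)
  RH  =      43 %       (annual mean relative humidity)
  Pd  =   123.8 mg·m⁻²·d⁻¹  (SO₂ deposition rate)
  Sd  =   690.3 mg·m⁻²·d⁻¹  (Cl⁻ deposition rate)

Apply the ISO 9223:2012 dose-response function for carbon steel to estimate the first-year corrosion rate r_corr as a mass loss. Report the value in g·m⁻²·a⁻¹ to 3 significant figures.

r_corr = 183 g·m⁻²·a⁻¹

carbon steel: temperature factor f = +0.150·(-16.3) = -2.4450
  Pd branch = 1.77·Pd^0.52·e^(0.02·RH+f) = 4.445 μm/a
  Sd branch = 0.102·Sd^0.62·e^(0.033·RH+0.04·T) = 18.86 μm/a
  r_corr = 4.445 + 18.86 = 23.31 μm/a
Convert to mass loss: 23.31 μm/a × 7.85 g/cm³ = 183 g·m⁻²·a⁻¹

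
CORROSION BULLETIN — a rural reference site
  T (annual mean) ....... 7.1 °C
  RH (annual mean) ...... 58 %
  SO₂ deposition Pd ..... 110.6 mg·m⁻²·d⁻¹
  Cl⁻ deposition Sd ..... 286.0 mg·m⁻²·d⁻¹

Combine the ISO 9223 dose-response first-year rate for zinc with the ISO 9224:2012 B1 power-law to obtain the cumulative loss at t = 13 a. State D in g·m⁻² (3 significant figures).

zinc: f(T) = +0.038·(T−10) [T≤10 °C] = -0.1102
  SO₂ term: 0.0129·110.6^0.44·exp(0.046·58-0.1102) = 1.32
  Sd branch = 0.0175·Sd^0.57·e^(0.008·RH+0.085·T) = 1.279 μm/a
  r_corr = 1.32 + 1.279 = 2.599 μm/a
ISO 9224: D(t) = r_corr · t^b with b = 0.813 (zinc, B1)
  D(13) = 2.599 × 13^0.813 = 2.599 × 8.047 = 20.91 μm
  Mass loss = 20.91 μm × 7.14 g/cm³ = 149.3 g·m⁻²

D(13) = 149 g·m⁻²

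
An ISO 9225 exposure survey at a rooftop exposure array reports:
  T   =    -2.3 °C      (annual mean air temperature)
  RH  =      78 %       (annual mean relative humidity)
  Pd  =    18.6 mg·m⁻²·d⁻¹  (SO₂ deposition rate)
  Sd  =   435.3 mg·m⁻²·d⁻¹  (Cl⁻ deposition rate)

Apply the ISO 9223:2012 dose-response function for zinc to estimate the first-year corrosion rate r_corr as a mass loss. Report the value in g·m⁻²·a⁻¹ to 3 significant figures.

r_corr = 13.7 g·m⁻²·a⁻¹

zinc: T≤10 °C ⇒ hinge +0.038·(-2.3−10) = -0.4674
  SO₂ term: 0.0129·18.6^0.44·exp(0.046·78-0.4674) = 1.058
  Sd branch = 0.0175·Sd^0.57·e^(0.008·RH+0.085·T) = 0.8575 μm/a
  sum: 1.058 + 0.8575 → r_corr = 1.915 μm/a
Convert to mass loss: 1.915 μm/a × 7.14 g/cm³ = 13.68 g·m⁻²·a⁻¹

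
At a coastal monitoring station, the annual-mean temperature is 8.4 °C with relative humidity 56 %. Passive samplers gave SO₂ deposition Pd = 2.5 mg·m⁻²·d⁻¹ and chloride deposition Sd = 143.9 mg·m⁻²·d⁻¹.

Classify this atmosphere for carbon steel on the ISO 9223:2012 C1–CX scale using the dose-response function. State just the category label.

carbon steel: T≤10 °C ⇒ hinge +0.150·(8.4−10) = -0.2400
  SO₂ term: 1.77·2.5^0.52·exp(0.02·56-0.2400) = 6.872
  Sd branch = 0.102·Sd^0.62·e^(0.033·RH+0.04·T) = 19.73 μm/a
  r_corr = 6.872 + 19.73 = 26.6 μm/a
Category bounds: 25…50 μm/a bracket r_corr ⇒ C3

C3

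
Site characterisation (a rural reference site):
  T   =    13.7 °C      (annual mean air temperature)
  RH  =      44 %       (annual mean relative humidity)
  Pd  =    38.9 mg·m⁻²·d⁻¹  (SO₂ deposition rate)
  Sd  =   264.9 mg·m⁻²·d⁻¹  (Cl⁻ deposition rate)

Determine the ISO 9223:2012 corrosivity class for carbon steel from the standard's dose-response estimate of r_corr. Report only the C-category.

carbon steel: f(T) = -0.054·(T−10) [T>10 °C] = -0.1998
  Pd branch = 1.77·Pd^0.52·e^(0.02·RH+f) = 23.45 μm/a
  Cl⁻ term: 0.102·264.9^0.62·exp(0.033·44+0.04·13.7) = 23.96
  sum: 23.45 + 23.96 → r_corr = 47.41 μm/a
ISO 9223 Table 2 (carbon steel): 25 < 47.4 ≤ 50 μm/a ⇒ C3

C3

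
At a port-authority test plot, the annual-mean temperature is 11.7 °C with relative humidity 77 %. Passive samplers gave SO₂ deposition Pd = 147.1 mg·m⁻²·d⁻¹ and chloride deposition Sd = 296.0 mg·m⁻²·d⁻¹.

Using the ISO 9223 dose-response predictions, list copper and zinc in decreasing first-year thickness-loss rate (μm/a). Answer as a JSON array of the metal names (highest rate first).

["zinc", "copper"]

copper: f(T) = -0.080·(T−10) [T>10 °C] = -0.1360
  sulphur-dioxide contribution → 1.591 μm/a
  chloride contribution → 1.352 μm/a
  ⇒ r_corr(copper) = 2.943 μm/a
zinc: T>10 °C ⇒ hinge -0.071·(11.7−10) = -0.1207
  sulphur-dioxide contribution → 3.55 μm/a
  chloride contribution → 2.244 μm/a
  ⇒ r_corr(zinc) = 5.794 μm/a
Ordering by μm/a: zinc (5.79) > copper (2.94)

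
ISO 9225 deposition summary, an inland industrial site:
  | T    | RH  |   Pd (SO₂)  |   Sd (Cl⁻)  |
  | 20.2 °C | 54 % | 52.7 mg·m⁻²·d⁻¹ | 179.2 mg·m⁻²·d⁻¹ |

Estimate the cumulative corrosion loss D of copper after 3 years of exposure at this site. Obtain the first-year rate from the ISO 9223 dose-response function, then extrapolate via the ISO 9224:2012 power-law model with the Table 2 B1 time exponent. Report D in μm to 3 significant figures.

copper: T>10 °C ⇒ hinge -0.080·(20.2−10) = -0.8160
  Pd branch = 0.0053·Pd^0.26·e^(0.059·RH+f) = 0.1589 μm/a
  Sd branch = 0.01025·Sd^0.27·e^(0.036·RH+0.049·T) = 0.7821 μm/a
  sum: 0.1589 + 0.7821 → r_corr = 0.941 μm/a
ISO 9224: D(t) = r_corr · t^b with b = 0.667 (copper, B1)
  D(3) = 0.941 × 3^0.667 = 0.941 × 2.081 = 1.958 μm

D(3) = 1.96 μm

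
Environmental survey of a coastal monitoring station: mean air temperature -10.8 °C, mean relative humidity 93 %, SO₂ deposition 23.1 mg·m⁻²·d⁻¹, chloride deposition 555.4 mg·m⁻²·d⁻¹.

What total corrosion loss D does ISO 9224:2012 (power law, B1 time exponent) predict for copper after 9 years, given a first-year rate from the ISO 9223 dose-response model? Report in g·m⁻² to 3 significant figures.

D(9) = 44.9 g·m⁻²

copper: temperature factor f = +0.126·(-20.8) = -2.6208
  sulphur-dioxide contribution → 0.2107 μm/a
  chloride contribution → 0.9461 μm/a
  ⇒ r_corr(copper) = 1.157 μm/a
ISO 9224: D(t) = r_corr · t^b with b = 0.667 (copper, B1)
  D(9) = 1.157 × 9^0.667 = 1.157 × 4.33 = 5.009 μm
  Mass loss = 5.009 μm × 8.96 g/cm³ = 44.88 g·m⁻²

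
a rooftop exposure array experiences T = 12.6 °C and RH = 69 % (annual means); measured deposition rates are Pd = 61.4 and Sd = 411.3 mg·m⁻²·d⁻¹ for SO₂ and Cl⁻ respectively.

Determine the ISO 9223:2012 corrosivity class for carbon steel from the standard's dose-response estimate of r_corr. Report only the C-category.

carbon steel: f(T) = -0.054·(T−10) [T>10 °C] = -0.1404
  Pd branch = 1.77·Pd^0.52·e^(0.02·RH+f) = 52.02 μm/a
  Sd branch = 0.102·Sd^0.62·e^(0.033·RH+0.04·T) = 68.73 μm/a
  r_corr = 52.02 + 68.73 = 120.8 μm/a
Category bounds: 80…200 μm/a bracket r_corr ⇒ C5

C5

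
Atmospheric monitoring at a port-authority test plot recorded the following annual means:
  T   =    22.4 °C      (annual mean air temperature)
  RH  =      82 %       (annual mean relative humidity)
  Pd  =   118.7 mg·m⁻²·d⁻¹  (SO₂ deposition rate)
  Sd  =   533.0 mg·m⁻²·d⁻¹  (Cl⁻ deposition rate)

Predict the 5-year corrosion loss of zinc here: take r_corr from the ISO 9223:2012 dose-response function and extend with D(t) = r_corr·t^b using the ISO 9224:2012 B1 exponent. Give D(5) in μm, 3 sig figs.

zinc: T>10 °C ⇒ hinge -0.071·(22.4−10) = -0.8804
  SO₂ term: 0.0129·118.7^0.44·exp(0.046·82-0.8804) = 1.902
  Cl⁻ term: 0.0175·533.0^0.57·exp(0.008·82+0.085·22.4) = 8.111
  r_corr = 1.902 + 8.111 = 10.01 μm/a
Long-term exponent b (ISO 9224 Table 2, B1) = 0.813
  D(5) = 10.01 × 5^0.813 = 10.01 × 3.701 = 37.05 μm

D(5) = 37.1 μm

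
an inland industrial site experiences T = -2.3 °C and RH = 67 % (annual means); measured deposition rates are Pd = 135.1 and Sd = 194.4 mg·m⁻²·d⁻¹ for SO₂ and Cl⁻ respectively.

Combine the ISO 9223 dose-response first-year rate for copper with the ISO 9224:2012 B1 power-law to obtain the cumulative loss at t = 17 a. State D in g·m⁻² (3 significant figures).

D(17) = 37.6 g·m⁻²

copper: T≤10 °C ⇒ hinge +0.126·(-2.3−10) = -1.5498
  SO₂ term: 0.0053·135.1^0.26·exp(0.059·67-1.5498) = 0.2099
  Sd branch = 0.01025·Sd^0.27·e^(0.036·RH+0.049·T) = 0.4239 μm/a
  sum: 0.2099 + 0.4239 → r_corr = 0.6337 μm/a
Power-law: D(17) = r_corr · 17^0.667
  D(17) = 0.6337 × 17^0.667 = 0.6337 × 6.618 = 4.194 μm
  Mass loss = 4.194 μm × 8.96 g/cm³ = 37.58 g·m⁻²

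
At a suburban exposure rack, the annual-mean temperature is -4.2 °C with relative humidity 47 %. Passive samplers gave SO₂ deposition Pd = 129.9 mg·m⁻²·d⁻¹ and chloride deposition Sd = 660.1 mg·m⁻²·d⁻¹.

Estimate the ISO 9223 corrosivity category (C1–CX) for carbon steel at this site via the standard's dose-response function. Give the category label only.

C3

carbon steel: temperature factor f = +0.150·(-14.2) = -2.1300
  sulphur-dioxide contribution → 6.765 μm/a
  chloride contribution → 22.77 μm/a
  total first-year rate 29.54 μm/a
29.5 μm/a falls in (25, 50] for carbon steel → category C3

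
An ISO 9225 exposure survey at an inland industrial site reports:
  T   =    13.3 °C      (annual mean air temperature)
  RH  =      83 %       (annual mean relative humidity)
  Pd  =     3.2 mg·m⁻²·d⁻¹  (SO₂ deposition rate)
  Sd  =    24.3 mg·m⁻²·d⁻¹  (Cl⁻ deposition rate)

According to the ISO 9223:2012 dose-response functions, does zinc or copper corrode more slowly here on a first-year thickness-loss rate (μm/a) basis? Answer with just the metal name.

zinc

zinc: temperature factor f = -0.071·(3.3) = -0.2343
  SO₂ term: 0.0129·3.2^0.44·exp(0.046·83-0.2343) = 0.7749
  Sd branch = 0.0175·Sd^0.57·e^(0.008·RH+0.085·T) = 0.6489 μm/a
  sum: 0.7749 + 0.6489 → r_corr = 1.424 μm/a
copper: T>10 °C ⇒ hinge -0.080·(13.3−10) = -0.2640
  Pd branch = 0.0053·Pd^0.26·e^(0.059·RH+f) = 0.7374 μm/a
  Sd branch = 0.01025·Sd^0.27·e^(0.036·RH+0.049·T) = 0.9237 μm/a
  sum: 0.7374 + 0.9237 → r_corr = 1.661 μm/a
Ordering by μm/a: copper (1.66) > zinc (1.42)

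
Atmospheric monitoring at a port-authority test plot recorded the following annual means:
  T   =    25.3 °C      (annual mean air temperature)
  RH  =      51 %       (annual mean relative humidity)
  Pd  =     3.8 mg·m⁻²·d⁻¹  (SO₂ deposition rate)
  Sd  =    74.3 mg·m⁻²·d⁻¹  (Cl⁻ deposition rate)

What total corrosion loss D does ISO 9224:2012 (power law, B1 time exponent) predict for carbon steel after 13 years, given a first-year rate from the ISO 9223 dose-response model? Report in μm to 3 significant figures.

D(13) = 99.9 μm

carbon steel: temperature factor f = -0.054·(15.3) = -0.8262
  Pd branch = 1.77·Pd^0.52·e^(0.02·RH+f) = 4.302 μm/a
  Sd branch = 0.102·Sd^0.62·e^(0.033·RH+0.04·T) = 21.83 μm/a
  sum: 4.302 + 21.83 → r_corr = 26.13 μm/a
Long-term exponent b (ISO 9224 Table 2, B1) = 0.523
  D(13) = 26.13 × 13^0.523 = 26.13 × 3.825 = 99.94 μm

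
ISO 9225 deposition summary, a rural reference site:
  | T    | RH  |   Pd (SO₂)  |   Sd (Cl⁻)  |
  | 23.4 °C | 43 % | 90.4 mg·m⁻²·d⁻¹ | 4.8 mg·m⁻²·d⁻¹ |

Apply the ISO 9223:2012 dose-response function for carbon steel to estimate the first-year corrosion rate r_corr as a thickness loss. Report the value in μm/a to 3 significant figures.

carbon steel: T>10 °C ⇒ hinge -0.054·(23.4−10) = -0.7236
  sulphur-dioxide contribution → 21.11 μm/a
  chloride contribution → 2.843 μm/a
  total first-year rate 23.95 μm/a

r_corr = 23.9 μm/a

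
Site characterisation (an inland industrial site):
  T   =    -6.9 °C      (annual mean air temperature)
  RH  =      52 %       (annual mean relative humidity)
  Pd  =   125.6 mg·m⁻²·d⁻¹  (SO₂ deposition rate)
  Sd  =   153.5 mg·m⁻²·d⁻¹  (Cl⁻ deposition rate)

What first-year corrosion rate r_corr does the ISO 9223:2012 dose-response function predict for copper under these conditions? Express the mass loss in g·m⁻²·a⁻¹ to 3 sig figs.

r_corr = 2.08 g·m⁻²·a⁻¹

copper: temperature factor f = +0.126·(-16.9) = -2.1294
  sulphur-dioxide contribution → 0.0476 μm/a
  chloride contribution → 0.185 μm/a
  total first-year rate 0.2326 μm/a
Convert to mass loss: 0.2326 μm/a × 8.96 g/cm³ = 2.084 g·m⁻²·a⁻¹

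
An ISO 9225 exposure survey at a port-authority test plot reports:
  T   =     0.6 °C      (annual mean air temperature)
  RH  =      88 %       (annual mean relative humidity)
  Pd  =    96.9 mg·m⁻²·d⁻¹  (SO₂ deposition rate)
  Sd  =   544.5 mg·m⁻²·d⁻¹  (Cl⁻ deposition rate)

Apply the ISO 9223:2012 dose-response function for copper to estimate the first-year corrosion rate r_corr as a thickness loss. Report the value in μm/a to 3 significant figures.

copper: temperature factor f = +0.126·(-9.4) = -1.1844
  SO₂ term: 0.0053·96.9^0.26·exp(0.059·88-1.1844) = 0.9576
  Sd branch = 0.01025·Sd^0.27·e^(0.036·RH+0.049·T) = 1.374 μm/a
  sum: 0.9576 + 1.374 → r_corr = 2.332 μm/a

r_corr = 2.33 μm/a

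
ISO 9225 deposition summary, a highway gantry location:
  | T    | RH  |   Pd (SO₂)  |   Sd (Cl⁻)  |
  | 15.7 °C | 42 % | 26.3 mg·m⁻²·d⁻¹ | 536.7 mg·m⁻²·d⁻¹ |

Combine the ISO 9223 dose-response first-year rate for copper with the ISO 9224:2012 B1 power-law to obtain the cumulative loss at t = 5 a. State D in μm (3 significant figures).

copper: T>10 °C ⇒ hinge -0.080·(15.7−10) = -0.4560
  SO₂ term: 0.0053·26.3^0.26·exp(0.059·42-0.4560) = 0.09367
  Cl⁻ term: 0.01025·536.7^0.27·exp(0.036·42+0.049·15.7) = 0.5477
  sum: 0.09367 + 0.5477 → r_corr = 0.6413 μm/a
Long-term exponent b (ISO 9224 Table 2, B1) = 0.667
  D(5) = 0.6413 × 5^0.667 = 0.6413 × 2.926 = 1.876 μm

D(5) = 1.88 μm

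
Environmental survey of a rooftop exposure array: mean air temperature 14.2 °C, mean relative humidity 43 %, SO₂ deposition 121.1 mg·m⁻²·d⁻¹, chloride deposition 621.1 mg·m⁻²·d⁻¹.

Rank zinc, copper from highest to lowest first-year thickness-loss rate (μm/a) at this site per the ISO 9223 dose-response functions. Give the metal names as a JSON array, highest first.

["zinc", "copper"]

zinc: temperature factor f = -0.071·(4.2) = -0.2982
  sulphur-dioxide contribution → 0.5711 μm/a
  chloride contribution → 3.226 μm/a
  total first-year rate 3.798 μm/a
copper: T>10 °C ⇒ hinge -0.080·(14.2−10) = -0.3360
  sulphur-dioxide contribution → 0.1666 μm/a
  chloride contribution → 0.5487 μm/a
  ⇒ r_corr(copper) = 0.7154 μm/a
Ordering by μm/a: zinc (3.8) > copper (0.715)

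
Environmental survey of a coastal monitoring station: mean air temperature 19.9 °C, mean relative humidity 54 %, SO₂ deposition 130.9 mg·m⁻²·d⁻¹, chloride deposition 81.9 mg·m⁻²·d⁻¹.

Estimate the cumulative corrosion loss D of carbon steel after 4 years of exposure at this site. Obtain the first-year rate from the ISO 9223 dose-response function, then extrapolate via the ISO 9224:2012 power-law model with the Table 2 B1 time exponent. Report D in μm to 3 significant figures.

D(4) = 122 μm

carbon steel: temperature factor f = -0.054·(9.9) = -0.5346
  Pd branch = 1.77·Pd^0.52·e^(0.02·RH+f) = 38.52 μm/a
  Cl⁻ term: 0.102·81.9^0.62·exp(0.033·54+0.04·19.9) = 20.63
  sum: 38.52 + 20.63 → r_corr = 59.14 μm/a
Long-term exponent b (ISO 9224 Table 2, B1) = 0.523
  D(4) = 59.14 × 4^0.523 = 59.14 × 2.065 = 122.1 μm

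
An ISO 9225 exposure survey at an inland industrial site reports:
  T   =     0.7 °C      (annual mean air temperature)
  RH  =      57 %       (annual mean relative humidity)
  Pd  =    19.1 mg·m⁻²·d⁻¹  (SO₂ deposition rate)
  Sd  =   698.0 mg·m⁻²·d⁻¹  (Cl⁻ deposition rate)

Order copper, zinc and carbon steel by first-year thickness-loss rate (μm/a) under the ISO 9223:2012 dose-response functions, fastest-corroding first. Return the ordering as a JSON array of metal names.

copper: T≤10 °C ⇒ hinge +0.126·(0.7−10) = -1.1718
  SO₂ term: 0.0053·19.1^0.26·exp(0.059·57-1.1718) = 0.1021
  Cl⁻ term: 0.01025·698.0^0.27·exp(0.036·57+0.049·0.7) = 0.4838
  r_corr = 0.1021 + 0.4838 = 0.5859 μm/a
zinc: temperature factor f = +0.038·(-9.3) = -0.3534
  SO₂ term: 0.0129·19.1^0.44·exp(0.046·57-0.3534) = 0.4565
  Cl⁻ term: 0.0175·698.0^0.57·exp(0.008·57+0.085·0.7) = 1.224
  sum: 0.4565 + 1.224 → r_corr = 1.681 μm/a
carbon steel: T≤10 °C ⇒ hinge +0.150·(0.7−10) = -1.3950
  Pd branch = 1.77·Pd^0.52·e^(0.02·RH+f) = 6.359 μm/a
  Sd branch = 0.102·Sd^0.62·e^(0.033·RH+0.04·T) = 39.89 μm/a
  sum: 6.359 + 39.89 → r_corr = 46.25 μm/a
Ordering by μm/a: carbon steel (46.2) > zinc (1.68) > copper (0.586)

["carbon steel", "zinc", "copper"]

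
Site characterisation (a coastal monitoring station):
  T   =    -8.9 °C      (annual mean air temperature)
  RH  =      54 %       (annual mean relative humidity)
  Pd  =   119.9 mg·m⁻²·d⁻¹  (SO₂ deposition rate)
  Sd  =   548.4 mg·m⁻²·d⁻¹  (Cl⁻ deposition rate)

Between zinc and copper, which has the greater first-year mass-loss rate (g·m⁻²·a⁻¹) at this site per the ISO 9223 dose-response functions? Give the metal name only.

zinc: T≤10 °C ⇒ hinge +0.038·(-8.9−10) = -0.7182
  sulphur-dioxide contribution → 0.6197 μm/a
  chloride contribution → 0.4607 μm/a
  total first-year rate 1.08 μm/a
  mass loss = 1.08 μm/a × 7.14 g/cm³ = 7.714 g·m⁻²·a⁻¹
copper: temperature factor f = +0.126·(-18.9) = -2.3814
  sulphur-dioxide contribution → 0.04113 μm/a
  chloride contribution → 0.2542 μm/a
  ⇒ r_corr(copper) = 0.2953 μm/a
  mass loss = 0.2953 μm/a × 8.96 g/cm³ = 2.646 g·m⁻²·a⁻¹
Ordering by g·m⁻²·a⁻¹: zinc (7.71) > copper (2.65)

zinc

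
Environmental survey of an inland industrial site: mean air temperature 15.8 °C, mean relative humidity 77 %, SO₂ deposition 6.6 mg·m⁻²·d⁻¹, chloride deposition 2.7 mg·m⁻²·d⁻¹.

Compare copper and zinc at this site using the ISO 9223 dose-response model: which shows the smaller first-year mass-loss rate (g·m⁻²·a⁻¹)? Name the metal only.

zinc

copper: temperature factor f = -0.080·(5.8) = -0.4640
  sulphur-dioxide contribution → 0.5115 μm/a
  chloride contribution → 0.4648 μm/a
  total first-year rate 0.9763 μm/a
  mass loss = 0.9763 μm/a × 8.96 g/cm³ = 8.748 g·m⁻²·a⁻¹
zinc: f(T) = -0.071·(T−10) [T>10 °C] = -0.4118
  sulphur-dioxide contribution → 0.677 μm/a
  chloride contribution → 0.2186 μm/a
  total first-year rate 0.8957 μm/a
  mass loss = 0.8957 μm/a × 7.14 g/cm³ = 6.395 g·m⁻²·a⁻¹
Ordering by g·m⁻²·a⁻¹: copper (8.75) > zinc (6.4)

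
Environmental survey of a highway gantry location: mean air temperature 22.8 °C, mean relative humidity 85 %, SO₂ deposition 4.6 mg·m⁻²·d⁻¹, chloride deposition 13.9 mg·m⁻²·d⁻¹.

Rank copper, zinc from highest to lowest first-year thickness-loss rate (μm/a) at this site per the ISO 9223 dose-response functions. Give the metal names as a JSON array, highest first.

copper: temperature factor f = -0.080·(12.8) = -1.0240
  sulphur-dioxide contribution → 0.4264 μm/a
  chloride contribution → 1.36 μm/a
  ⇒ r_corr(copper) = 1.786 μm/a
zinc: temperature factor f = -0.071·(12.8) = -0.9088
  sulphur-dioxide contribution → 0.5077 μm/a
  chloride contribution → 1.075 μm/a
  total first-year rate 1.583 μm/a
Ordering by μm/a: copper (1.79) > zinc (1.58)

["copper", "zinc"]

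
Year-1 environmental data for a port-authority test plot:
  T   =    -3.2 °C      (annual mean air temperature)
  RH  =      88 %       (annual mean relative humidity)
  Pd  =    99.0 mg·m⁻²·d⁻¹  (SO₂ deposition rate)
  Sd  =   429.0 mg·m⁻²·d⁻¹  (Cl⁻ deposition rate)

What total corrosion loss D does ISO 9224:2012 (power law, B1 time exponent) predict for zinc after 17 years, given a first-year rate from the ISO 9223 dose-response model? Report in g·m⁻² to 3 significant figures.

D(17) = 302 g·m⁻²

zinc: f(T) = +0.038·(T−10) [T≤10 °C] = -0.5016
  SO₂ term: 0.0129·99.0^0.44·exp(0.046·88-0.5016) = 3.379
  Cl⁻ term: 0.0175·429.0^0.57·exp(0.008·88+0.085·-3.2) = 0.8534
  r_corr = 3.379 + 0.8534 = 4.233 μm/a
Power-law: D(17) = r_corr · 17^0.813
  D(17) = 4.233 × 17^0.813 = 4.233 × 10.01 = 42.36 μm
  Mass loss = 42.36 μm × 7.14 g/cm³ = 302.5 g·m⁻²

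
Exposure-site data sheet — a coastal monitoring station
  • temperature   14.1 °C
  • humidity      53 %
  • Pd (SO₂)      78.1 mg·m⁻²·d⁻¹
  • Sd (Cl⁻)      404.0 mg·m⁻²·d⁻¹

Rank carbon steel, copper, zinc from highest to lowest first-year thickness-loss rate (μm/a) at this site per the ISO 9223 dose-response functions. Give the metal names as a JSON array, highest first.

carbon steel: temperature factor f = -0.054·(4.1) = -0.2214
  sulphur-dioxide contribution → 39.48 μm/a
  chloride contribution → 42.57 μm/a
  total first-year rate 82.05 μm/a
copper: temperature factor f = -0.080·(4.1) = -0.3280
  sulphur-dioxide contribution → 0.2704 μm/a
  chloride contribution → 0.6968 μm/a
  total first-year rate 0.9672 μm/a
zinc: f(T) = -0.071·(T−10) [T>10 °C] = -0.2911
  sulphur-dioxide contribution → 0.7512 μm/a
  chloride contribution → 2.712 μm/a
  total first-year rate 3.463 μm/a
Ordering by μm/a: carbon steel (82) > zinc (3.46) > copper (0.967)

["carbon steel", "zinc", "copper"]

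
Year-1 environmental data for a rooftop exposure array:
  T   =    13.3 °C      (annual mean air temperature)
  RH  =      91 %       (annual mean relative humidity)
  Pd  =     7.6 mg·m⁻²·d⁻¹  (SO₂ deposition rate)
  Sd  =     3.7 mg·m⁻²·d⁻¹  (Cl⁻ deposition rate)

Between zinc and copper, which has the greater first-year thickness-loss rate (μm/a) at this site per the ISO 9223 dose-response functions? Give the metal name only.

zinc: f(T) = -0.071·(T−10) [T>10 °C] = -0.2343
  SO₂ term: 0.0129·7.6^0.44·exp(0.046·91-0.2343) = 1.638
  Sd branch = 0.0175·Sd^0.57·e^(0.008·RH+0.085·T) = 0.2366 μm/a
  r_corr = 1.638 + 0.2366 = 1.875 μm/a
copper: f(T) = -0.080·(T−10) [T>10 °C] = -0.2640
  SO₂ term: 0.0053·7.6^0.26·exp(0.059·91-0.2640) = 1.48
  Cl⁻ term: 0.01025·3.7^0.27·exp(0.036·91+0.049·13.3) = 0.7412
  r_corr = 1.48 + 0.7412 = 2.222 μm/a
Ordering by μm/a: copper (2.22) > zinc (1.87)

copper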